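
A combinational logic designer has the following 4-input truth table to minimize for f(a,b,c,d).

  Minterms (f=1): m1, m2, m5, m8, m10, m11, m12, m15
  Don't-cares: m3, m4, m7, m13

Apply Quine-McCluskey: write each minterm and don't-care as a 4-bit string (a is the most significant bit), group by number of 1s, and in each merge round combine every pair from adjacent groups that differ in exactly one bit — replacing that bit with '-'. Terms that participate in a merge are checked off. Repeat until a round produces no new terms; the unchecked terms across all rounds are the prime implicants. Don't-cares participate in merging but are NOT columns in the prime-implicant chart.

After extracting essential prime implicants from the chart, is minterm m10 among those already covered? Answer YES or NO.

YES

Round 0: 0001✓ 0010✓ 0011✓ 0100✓ 0101✓ 0111✓ 1000✓ 1010✓ 1011✓ 1100✓ 1101✓ 1111✓
Round 1: -010✓ -011✓ -100✓ -101✓ -111✓ 0-01✓ 0-11✓ 00-1✓ 001-✓ 01-1✓ 010-✓ 1-00 1-11✓ 10-0 101-✓ 11-1✓ 110-✓
Round 2: --11 -01- -1-1 -10- 0--1
PIs = {--11, -01-, -1-1, -10-, 0--1, 1-00, 10-0}
Coverage chart:
  m1: 0--1 ←essential
  m2: -01- ←essential
  m5: -1-1,-10-,0--1
  m8: 1-00,10-0
  m10: -01-,10-0
  m11: --11,-01-
  m12: -10-,1-00
  m15: --11,-1-1
Essential: -01-, 0--1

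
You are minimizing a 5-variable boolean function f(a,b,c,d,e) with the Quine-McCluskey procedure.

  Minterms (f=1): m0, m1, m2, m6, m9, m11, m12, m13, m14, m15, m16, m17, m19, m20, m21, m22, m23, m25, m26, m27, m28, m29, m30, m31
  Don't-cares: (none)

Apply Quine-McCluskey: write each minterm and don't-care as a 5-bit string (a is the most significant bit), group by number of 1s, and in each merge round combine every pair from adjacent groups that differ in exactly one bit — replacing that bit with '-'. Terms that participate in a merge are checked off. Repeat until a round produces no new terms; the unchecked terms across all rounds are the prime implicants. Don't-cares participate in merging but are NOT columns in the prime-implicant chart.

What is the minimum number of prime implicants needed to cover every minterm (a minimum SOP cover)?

7

size-2^0 implicants → 00000(✓)  00001(✓)  00010(✓)  00110(✓)  01001(✓)  01011(✓)  01100(✓)  01101(✓)  01110(✓)  01111(✓)  10000(✓)  10001(✓)  10011(✓)  10100(✓)  10101(✓)  10110(✓)  10111(✓)  11001(✓)  11010(✓)  11011(✓)  11100(✓)  11101(✓)  11110(✓)  11111(✓)
size-2^1 implicants → -0000(✓)  -0001(✓)  -0110(✓)  -1001(✓)  -1011(✓)  -1100(✓)  -1101(✓)  -1110(✓)  -1111(✓)  0-001(✓)  0-110(✓)  00-10  000-0  0000-(✓)  01-01(✓)  01-11(✓)  010-1(✓)  011-0(✓)  011-1(✓)  0110-(✓)  0111-(✓)  1-001(✓)  1-011(✓)  1-100(✓)  1-101(✓)  1-110(✓)  1-111(✓)  10-00(✓)  10-01(✓)  10-11(✓)  100-1(✓)  1000-(✓)  101-0(✓)  101-1(✓)  1010-(✓)  1011-(✓)  11-01(✓)  11-10(✓)  11-11(✓)  110-1(✓)  1101-(✓)  111-0(✓)  111-1(✓)  1110-(✓)  1111-(✓)
size-2^2 implicants → --001  --110  -000-  -1-01(✓)  -1-11(✓)  -10-1(✓)  -11-0(✓)  -11-1(✓)  -110-(✓)  -111-(✓)  01--1(✓)  011--(✓)  1--01(✓)  1--11(✓)  1-0-1(✓)  1-1-0(✓)  1-1-1(✓)  1-10-(✓)  1-11-(✓)  10--1(✓)  10-0-  101--(✓)  11--1(✓)  11-1-  111--(✓)
size-2^3 implicants → -1--1  -11--  1---1  1-1--
Unchecked terms (primes): --001, --110, -000-, -1--1, -11--, 00-10, 000-0, 1---1, 1-1--, 10-0-, 11-1-
Minterm coverage:
  m0 ⊆ -000-,000-0
  m1 ⊆ --001,-000-
  m2 ⊆ 00-10,000-0
  m6 ⊆ --110,00-10
  m9 ⊆ --001,-1--1
  m11 ⊆ -1--1 [E]
  m12 ⊆ -11-- [E]
  m13 ⊆ -1--1,-11--
  m14 ⊆ --110,-11--
  m15 ⊆ -1--1,-11--
  m16 ⊆ -000-,10-0-
  m17 ⊆ --001,-000-,1---1,10-0-
  m19 ⊆ 1---1 [E]
  m20 ⊆ 1-1--,10-0-
  m21 ⊆ 1---1,1-1--,10-0-
  m22 ⊆ --110,1-1--
  m23 ⊆ 1---1,1-1--
  m25 ⊆ --001,-1--1,1---1
  m26 ⊆ 11-1- [E]
  m27 ⊆ -1--1,1---1,11-1-
  m28 ⊆ -11--,1-1--
  m29 ⊆ -1--1,-11--,1---1,1-1--
  m30 ⊆ --110,-11--,1-1--,11-1-
  m31 ⊆ -1--1,-11--,1---1,1-1--,11-1-
E = {-1--1, -11--, 1---1, 11-1-}
Petrick residual → -000-, 00-10, 1-1--
Cover = b'c'd' + be + bc + a'b'de' + ae + ac + abd  |cover|=7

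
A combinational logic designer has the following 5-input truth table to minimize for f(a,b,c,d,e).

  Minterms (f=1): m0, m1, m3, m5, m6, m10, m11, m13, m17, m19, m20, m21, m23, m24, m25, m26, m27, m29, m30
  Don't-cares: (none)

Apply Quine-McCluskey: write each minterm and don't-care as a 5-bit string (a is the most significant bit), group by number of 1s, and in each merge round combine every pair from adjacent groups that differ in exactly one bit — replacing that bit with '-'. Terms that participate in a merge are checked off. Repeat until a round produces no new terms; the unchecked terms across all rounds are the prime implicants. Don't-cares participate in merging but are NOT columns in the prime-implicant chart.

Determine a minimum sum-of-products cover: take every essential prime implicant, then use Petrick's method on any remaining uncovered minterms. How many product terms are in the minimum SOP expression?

[col 0] 00000*, 00001*, 00011*, 00101*, 00110, 01010*, 01011*, 01101*, 10001*, 10011*, 10100*, 10101*, 10111*, 11000*, 11001*, 11010*, 11011*, 11101*, 11110*
[col 1] -0001*, -0011*, -0101*, -1010*, -1011*, -1101*, 0-011*, 0-101*, 00-01*, 000-1*, 0000-, 0101-*, 1-001*, 1-011*, 1-101*, 10-01*, 10-11*, 100-1*, 101-1*, 1010-, 11-01*, 11-10, 110-0*, 110-1*, 1100-*, 1101-*
[col 2] --011, --101, -0-01, -00-1, -101-, 1--01, 1-0-1, 10--1, 110--
Prime implicants: --011, --101, -0-01, -00-1, -101-, 0000-, 00110, 1--01, 1-0-1, 10--1, 1010-, 11-10, 110--
PI chart (minterm → PIs covering it):
  0 | 0000-  (sole → essential)
  1 | -0-01,-00-1,0000-
  3 | --011,-00-1
  5 | --101,-0-01
  6 | 00110  (sole → essential)
  10 | -101-  (sole → essential)
  11 | --011,-101-
  13 | --101  (sole → essential)
  17 | -0-01,-00-1,1--01,1-0-1,10--1
  19 | --011,-00-1,1-0-1,10--1
  20 | 1010-  (sole → essential)
  21 | --101,-0-01,1--01,10--1,1010-
  23 | 10--1  (sole → essential)
  24 | 110--  (sole → essential)
  25 | 1--01,1-0-1,110--
  26 | -101-,11-10,110--
  27 | --011,-101-,1-0-1,110--
  29 | --101,1--01
  30 | 11-10  (sole → essential)
Essential prime implicants: --101, -101-, 0000-, 00110, 10--1, 1010-, 11-10, 110--
Petrick residual → --011
Minimum SOP uses 9 PIs: c'de + cd'e + bc'd + a'b'c'd' + a'b'cde' + ab'e + ab'cd' + abde' + abc'

9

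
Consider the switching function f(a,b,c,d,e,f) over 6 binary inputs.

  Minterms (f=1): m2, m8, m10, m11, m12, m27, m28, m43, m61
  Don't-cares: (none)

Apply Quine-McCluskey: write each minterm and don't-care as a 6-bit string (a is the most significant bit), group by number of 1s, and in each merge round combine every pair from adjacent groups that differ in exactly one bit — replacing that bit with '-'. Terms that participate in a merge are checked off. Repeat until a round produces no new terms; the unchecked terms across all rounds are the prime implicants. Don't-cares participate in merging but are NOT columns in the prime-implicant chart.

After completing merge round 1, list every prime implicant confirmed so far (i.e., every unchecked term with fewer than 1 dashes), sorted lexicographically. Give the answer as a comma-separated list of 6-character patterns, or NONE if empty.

111101

size-2^0 implicants → 000010(✓)  001000(✓)  001010(✓)  001011(✓)  001100(✓)  011011(✓)  011100(✓)  101011(✓)  111101
size-2^1 implicants → -01011  0-1011  0-1100  00-010  001-00  0010-0  00101-
Unchecked terms (primes): -01011, 0-1011, 0-1100, 00-010, 001-00, 0010-0, 00101-, 111101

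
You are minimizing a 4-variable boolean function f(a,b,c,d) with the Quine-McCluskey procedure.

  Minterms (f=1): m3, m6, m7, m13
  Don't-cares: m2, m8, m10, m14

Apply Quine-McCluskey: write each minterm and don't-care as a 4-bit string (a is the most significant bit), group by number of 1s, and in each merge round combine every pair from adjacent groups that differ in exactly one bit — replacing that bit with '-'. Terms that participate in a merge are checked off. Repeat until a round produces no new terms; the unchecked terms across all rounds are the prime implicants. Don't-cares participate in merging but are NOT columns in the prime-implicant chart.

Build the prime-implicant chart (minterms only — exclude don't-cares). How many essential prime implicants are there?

size-2^0 implicants → 0010(✓)  0011(✓)  0110(✓)  0111(✓)  1000(✓)  1010(✓)  1101  1110(✓)
size-2^1 implicants → -010(✓)  -110(✓)  0-10(✓)  0-11(✓)  001-(✓)  011-(✓)  1-10(✓)  10-0
size-2^2 implicants → --10  0-1-
Unchecked terms (primes): --10, 0-1-, 10-0, 1101
Minterm coverage:
  m3 ⊆ 0-1- [E]
  m6 ⊆ --10,0-1-
  m7 ⊆ 0-1- [E]
  m13 ⊆ 1101 [E]
E = {0-1-, 1101}

2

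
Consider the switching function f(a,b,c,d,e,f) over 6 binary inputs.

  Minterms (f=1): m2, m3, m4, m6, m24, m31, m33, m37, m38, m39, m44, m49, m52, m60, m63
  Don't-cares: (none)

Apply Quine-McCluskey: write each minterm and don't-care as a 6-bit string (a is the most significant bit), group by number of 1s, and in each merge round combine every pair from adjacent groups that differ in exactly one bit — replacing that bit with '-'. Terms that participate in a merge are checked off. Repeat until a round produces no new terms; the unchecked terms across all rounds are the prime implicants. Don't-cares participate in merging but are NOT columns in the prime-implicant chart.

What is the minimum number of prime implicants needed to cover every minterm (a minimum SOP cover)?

9

Round 0: 000010✓ 000011✓ 000100✓ 000110✓ 011000 011111✓ 100001✓ 100101✓ 100110✓ 100111✓ 101100✓ 110001✓ 110100✓ 111100✓ 111111✓
Round 1: -00110 -11111 000-10 00001- 0001-0 1-0001 1-1100 100-01 1001-1 10011- 11-100
PIs = {-00110, -11111, 000-10, 00001-, 0001-0, 011000, 1-0001, 1-1100, 100-01, 1001-1, 10011-, 11-100}
Coverage chart:
  m2: 000-10,00001-
  m3: 00001- ←essential
  m4: 0001-0 ←essential
  m6: -00110,000-10,0001-0
  m24: 011000 ←essential
  m31: -11111 ←essential
  m33: 1-0001,100-01
  m37: 100-01,1001-1
  m38: -00110,10011-
  m39: 1001-1,10011-
  m44: 1-1100 ←essential
  m49: 1-0001 ←essential
  m52: 11-100 ←essential
  m60: 1-1100,11-100
  m63: -11111 ←essential
Essential: -11111, 00001-, 0001-0, 011000, 1-0001, 1-1100, 11-100
Petrick residual → -00110, 1001-1
Min cover (9 terms): b'c'def' + bcdef + a'b'c'd'e + a'b'c'df' + a'bcd'e'f' + ac'd'e'f + acde'f' + ab'c'df + abde'f'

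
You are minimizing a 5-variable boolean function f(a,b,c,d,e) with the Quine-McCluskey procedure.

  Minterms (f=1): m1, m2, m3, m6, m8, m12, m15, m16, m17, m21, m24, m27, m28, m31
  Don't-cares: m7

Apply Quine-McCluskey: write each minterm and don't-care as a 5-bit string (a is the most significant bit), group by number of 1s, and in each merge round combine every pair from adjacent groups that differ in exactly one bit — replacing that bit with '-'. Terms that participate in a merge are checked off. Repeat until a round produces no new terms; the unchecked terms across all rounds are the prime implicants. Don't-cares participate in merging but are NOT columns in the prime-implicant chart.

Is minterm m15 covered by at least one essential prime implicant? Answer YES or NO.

[col 0] 00001*, 00010*, 00011*, 00110*, 00111*, 01000*, 01100*, 01111*, 10000*, 10001*, 10101*, 11000*, 11011*, 11100*, 11111*
[col 1] -0001, -1000*, -1100*, -1111, 0-111, 00-10*, 00-11*, 000-1, 0001-*, 0011-*, 01-00*, 1-000, 10-01, 1000-, 11-00*, 11-11
[col 2] -1-00, 00-1-
Prime implicants: -0001, -1-00, -1111, 0-111, 00-1-, 000-1, 1-000, 10-01, 1000-, 11-11
PI chart (minterm → PIs covering it):
  1 | -0001,000-1
  2 | 00-1-  (sole → essential)
  3 | 00-1-,000-1
  6 | 00-1-  (sole → essential)
  8 | -1-00  (sole → essential)
  12 | -1-00  (sole → essential)
  15 | -1111,0-111
  16 | 1-000,1000-
  17 | -0001,10-01,1000-
  21 | 10-01  (sole → essential)
  24 | -1-00,1-000
  27 | 11-11  (sole → essential)
  28 | -1-00  (sole → essential)
  31 | -1111,11-11
Essential prime implicants: -1-00, 00-1-, 10-01, 11-11

NO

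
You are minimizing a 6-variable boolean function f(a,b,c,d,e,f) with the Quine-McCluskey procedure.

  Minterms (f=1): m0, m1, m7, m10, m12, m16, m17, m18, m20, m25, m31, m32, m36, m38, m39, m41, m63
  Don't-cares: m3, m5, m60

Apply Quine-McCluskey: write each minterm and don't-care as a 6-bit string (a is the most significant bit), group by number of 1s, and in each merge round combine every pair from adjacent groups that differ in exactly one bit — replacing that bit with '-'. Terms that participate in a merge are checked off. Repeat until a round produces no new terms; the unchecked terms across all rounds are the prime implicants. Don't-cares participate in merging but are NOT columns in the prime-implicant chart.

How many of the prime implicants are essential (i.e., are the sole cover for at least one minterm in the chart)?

Round 0: 000000✓ 000001✓ 000011✓ 000101✓ 000111✓ 001010 001100 010000✓ 010001✓ 010010✓ 010100✓ 011001✓ 011111✓ 100000✓ 100100✓ 100110✓ 100111✓ 101001 111100 111111✓
Round 1: -00000 -00111 -11111 0-0000✓ 0-0001✓ 000-01✓ 000-11✓ 0000-1✓ 00000-✓ 0001-1✓ 01-001 010-00 0100-0 01000-✓ 100-00 1001-0 10011-
Round 2: 0-000- 000--1
PIs = {-00000, -00111, -11111, 0-000-, 000--1, 001010, 001100, 01-001, 010-00, 0100-0, 100-00, 1001-0, 10011-, 101001, 111100}
Coverage chart:
  m0: -00000,0-000-
  m1: 0-000-,000--1
  m7: -00111,000--1
  m10: 001010 ←essential
  m12: 001100 ←essential
  m16: 0-000-,010-00,0100-0
  m17: 0-000-,01-001
  m18: 0100-0 ←essential
  m20: 010-00 ←essential
  m25: 01-001 ←essential
  m31: -11111 ←essential
  m32: -00000,100-00
  m36: 100-00,1001-0
  m38: 1001-0,10011-
  m39: -00111,10011-
  m41: 101001 ←essential
  m63: -11111 ←essential
Essential: -11111, 001010, 001100, 01-001, 010-00, 0100-0, 101001

7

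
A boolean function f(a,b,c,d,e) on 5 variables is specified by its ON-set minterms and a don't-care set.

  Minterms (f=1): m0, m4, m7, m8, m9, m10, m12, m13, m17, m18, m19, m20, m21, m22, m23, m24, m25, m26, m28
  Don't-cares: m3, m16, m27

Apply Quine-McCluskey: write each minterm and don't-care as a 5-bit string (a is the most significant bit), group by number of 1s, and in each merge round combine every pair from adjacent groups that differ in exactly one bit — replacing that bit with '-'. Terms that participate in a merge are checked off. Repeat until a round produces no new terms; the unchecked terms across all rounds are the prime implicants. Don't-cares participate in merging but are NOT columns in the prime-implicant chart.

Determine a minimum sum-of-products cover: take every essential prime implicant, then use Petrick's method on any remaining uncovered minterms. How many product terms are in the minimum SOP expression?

6

[col 0] 00000*, 00011*, 00100*, 00111*, 01000*, 01001*, 01010*, 01100*, 01101*, 10000*, 10001*, 10010*, 10011*, 10100*, 10101*, 10110*, 10111*, 11000*, 11001*, 11010*, 11011*, 11100*
[col 1] -0000*, -0011*, -0100*, -0111*, -1000*, -1001*, -1010*, -1100*, 0-000*, 0-100*, 00-00*, 00-11*, 01-00*, 01-01*, 010-0*, 0100-*, 0110-*, 1-000*, 1-001*, 1-010*, 1-011*, 1-100*, 10-00*, 10-01*, 10-10*, 10-11*, 100-0*, 100-1*, 1000-*, 1001-*, 101-0*, 101-1*, 1010-*, 1011-*, 11-00*, 110-0*, 110-1*, 1100-*, 1101-*
[col 2] --000*, --100*, -0-00*, -0-11, -1-00*, -10-0, -100-, 0--00*, 01-0-, 1--00*, 1-0-0*, 1-0-1*, 1-00-*, 1-01-*, 10--0*, 10--1*, 10-0-*, 10-1-*, 100--*, 101--*, 110--*
[col 3] ---00, 1-0--, 10---
Prime implicants: ---00, -0-11, -10-0, -100-, 01-0-, 1-0--, 10---
PI chart (minterm → PIs covering it):
  0 | ---00  (sole → essential)
  4 | ---00  (sole → essential)
  7 | -0-11  (sole → essential)
  8 | ---00,-10-0,-100-,01-0-
  9 | -100-,01-0-
  10 | -10-0  (sole → essential)
  12 | ---00,01-0-
  13 | 01-0-  (sole → essential)
  17 | 1-0--,10---
  18 | 1-0--,10---
  19 | -0-11,1-0--,10---
  20 | ---00,10---
  21 | 10---  (sole → essential)
  22 | 10---  (sole → essential)
  23 | -0-11,10---
  24 | ---00,-10-0,-100-,1-0--
  25 | -100-,1-0--
  26 | -10-0,1-0--
  28 | ---00  (sole → essential)
Essential prime implicants: ---00, -0-11, -10-0, 01-0-, 10---
Petrick residual → -100-
Minimum SOP uses 6 PIs: d'e' + b'de + bc'e' + bc'd' + a'bd' + ab'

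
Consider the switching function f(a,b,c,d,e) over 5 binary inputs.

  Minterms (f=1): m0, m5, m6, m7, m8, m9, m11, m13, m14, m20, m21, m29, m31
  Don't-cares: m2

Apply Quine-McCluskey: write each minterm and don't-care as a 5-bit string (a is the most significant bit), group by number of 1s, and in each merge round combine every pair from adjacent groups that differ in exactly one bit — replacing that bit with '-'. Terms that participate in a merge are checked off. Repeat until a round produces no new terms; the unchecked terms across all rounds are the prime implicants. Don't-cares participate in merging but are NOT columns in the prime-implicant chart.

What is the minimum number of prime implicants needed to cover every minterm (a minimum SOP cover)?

size-2^0 implicants → 00000(✓)  00010(✓)  00101(✓)  00110(✓)  00111(✓)  01000(✓)  01001(✓)  01011(✓)  01101(✓)  01110(✓)  10100(✓)  10101(✓)  11101(✓)  11111(✓)
size-2^1 implicants → -0101(✓)  -1101(✓)  0-000  0-101(✓)  0-110  00-10  000-0  001-1  0011-  01-01  010-1  0100-  1-101(✓)  1010-  111-1
size-2^2 implicants → --101
Unchecked terms (primes): --101, 0-000, 0-110, 00-10, 000-0, 001-1, 0011-, 01-01, 010-1, 0100-, 1010-, 111-1
Minterm coverage:
  m0 ⊆ 0-000,000-0
  m5 ⊆ --101,001-1
  m6 ⊆ 0-110,00-10,0011-
  m7 ⊆ 001-1,0011-
  m8 ⊆ 0-000,0100-
  m9 ⊆ 01-01,010-1,0100-
  m11 ⊆ 010-1 [E]
  m13 ⊆ --101,01-01
  m14 ⊆ 0-110 [E]
  m20 ⊆ 1010- [E]
  m21 ⊆ --101,1010-
  m29 ⊆ --101,111-1
  m31 ⊆ 111-1 [E]
E = {0-110, 010-1, 1010-, 111-1}
Petrick residual → --101, 0-000, 001-1
Cover = cd'e + a'c'd'e' + a'cde' + a'b'ce + a'bc'e + ab'cd' + abce  |cover|=7

7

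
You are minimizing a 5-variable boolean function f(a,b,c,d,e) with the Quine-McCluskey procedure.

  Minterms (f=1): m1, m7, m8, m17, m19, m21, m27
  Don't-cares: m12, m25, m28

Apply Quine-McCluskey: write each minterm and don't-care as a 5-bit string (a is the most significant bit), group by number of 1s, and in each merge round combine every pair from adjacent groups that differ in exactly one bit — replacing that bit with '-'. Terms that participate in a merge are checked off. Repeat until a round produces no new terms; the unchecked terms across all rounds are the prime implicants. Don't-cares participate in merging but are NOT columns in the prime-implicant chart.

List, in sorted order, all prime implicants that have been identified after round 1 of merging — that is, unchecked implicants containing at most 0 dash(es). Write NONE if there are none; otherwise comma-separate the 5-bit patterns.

00111

[col 0] 00001*, 00111, 01000*, 01100*, 10001*, 10011*, 10101*, 11001*, 11011*, 11100*
[col 1] -0001, -1100, 01-00, 1-001*, 1-011*, 10-01, 100-1*, 110-1*
[col 2] 1-0-1
Prime implicants: -0001, -1100, 00111, 01-00, 1-0-1, 10-01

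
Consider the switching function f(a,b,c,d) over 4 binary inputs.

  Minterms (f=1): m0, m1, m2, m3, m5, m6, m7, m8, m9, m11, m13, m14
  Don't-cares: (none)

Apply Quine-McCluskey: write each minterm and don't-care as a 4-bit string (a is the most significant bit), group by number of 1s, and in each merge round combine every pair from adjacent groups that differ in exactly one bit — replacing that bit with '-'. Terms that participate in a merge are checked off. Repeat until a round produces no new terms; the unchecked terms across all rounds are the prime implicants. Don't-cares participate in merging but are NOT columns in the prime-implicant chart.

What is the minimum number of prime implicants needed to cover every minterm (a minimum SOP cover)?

Round 0: 0000✓ 0001✓ 0010✓ 0011✓ 0101✓ 0110✓ 0111✓ 1000✓ 1001✓ 1011✓ 1101✓ 1110✓
Round 1: -000✓ -001✓ -011✓ -101✓ -110 0-01✓ 0-10✓ 0-11✓ 00-0✓ 00-1✓ 000-✓ 001-✓ 01-1✓ 011-✓ 1-01✓ 10-1✓ 100-✓
Round 2: --01 -0-1 -00- 0--1 0-1- 00--
PIs = {--01, -0-1, -00-, -110, 0--1, 0-1-, 00--}
Coverage chart:
  m0: -00-,00--
  m1: --01,-0-1,-00-,0--1,00--
  m2: 0-1-,00--
  m3: -0-1,0--1,0-1-,00--
  m5: --01,0--1
  m6: -110,0-1-
  m7: 0--1,0-1-
  m8: -00- ←essential
  m9: --01,-0-1,-00-
  m11: -0-1 ←essential
  m13: --01 ←essential
  m14: -110 ←essential
Essential: --01, -0-1, -00-, -110
Petrick residual → 0-1-
Min cover (5 terms): c'd + b'd + b'c' + bcd' + a'c

5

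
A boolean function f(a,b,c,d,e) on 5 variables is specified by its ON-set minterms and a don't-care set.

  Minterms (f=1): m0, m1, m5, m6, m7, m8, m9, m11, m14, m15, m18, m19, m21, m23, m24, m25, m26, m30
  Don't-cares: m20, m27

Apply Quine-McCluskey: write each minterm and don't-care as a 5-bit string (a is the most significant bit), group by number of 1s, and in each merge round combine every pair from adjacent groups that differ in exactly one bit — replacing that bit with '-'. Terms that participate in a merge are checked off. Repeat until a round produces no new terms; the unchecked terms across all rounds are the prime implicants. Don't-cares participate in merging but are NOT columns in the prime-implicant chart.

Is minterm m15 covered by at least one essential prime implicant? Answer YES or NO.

Round 0: 00000✓ 00001✓ 00101✓ 00110✓ 00111✓ 01000✓ 01001✓ 01011✓ 01110✓ 01111✓ 10010✓ 10011✓ 10100✓ 10101✓ 10111✓ 11000✓ 11001✓ 11010✓ 11011✓ 11110✓
Round 1: -0101✓ -0111✓ -1000✓ -1001✓ -1011✓ -1110 0-000✓ 0-001✓ 0-110✓ 0-111✓ 00-01 0000-✓ 001-1✓ 0011-✓ 01-11 010-1✓ 0100-✓ 0111-✓ 1-010✓ 1-011✓ 10-11 1001-✓ 101-1✓ 1010- 11-10 110-0✓ 110-1✓ 1100-✓ 1101-✓
Round 2: -01-1 -10-1 -100- 0-00- 0-11- 1-01- 110--
PIs = {-01-1, -10-1, -100-, -1110, 0-00-, 0-11-, 00-01, 01-11, 1-01-, 10-11, 1010-, 11-10, 110--}
Coverage chart:
  m0: 0-00- ←essential
  m1: 0-00-,00-01
  m5: -01-1,00-01
  m6: 0-11- ←essential
  m7: -01-1,0-11-
  m8: -100-,0-00-
  m9: -10-1,-100-,0-00-
  m11: -10-1,01-11
  m14: -1110,0-11-
  m15: 0-11-,01-11
  m18: 1-01- ←essential
  m19: 1-01-,10-11
  m21: -01-1,1010-
  m23: -01-1,10-11
  m24: -100-,110--
  m25: -10-1,-100-,110--
  m26: 1-01-,11-10,110--
  m30: -1110,11-10
Essential: 0-00-, 0-11-, 1-01-

YES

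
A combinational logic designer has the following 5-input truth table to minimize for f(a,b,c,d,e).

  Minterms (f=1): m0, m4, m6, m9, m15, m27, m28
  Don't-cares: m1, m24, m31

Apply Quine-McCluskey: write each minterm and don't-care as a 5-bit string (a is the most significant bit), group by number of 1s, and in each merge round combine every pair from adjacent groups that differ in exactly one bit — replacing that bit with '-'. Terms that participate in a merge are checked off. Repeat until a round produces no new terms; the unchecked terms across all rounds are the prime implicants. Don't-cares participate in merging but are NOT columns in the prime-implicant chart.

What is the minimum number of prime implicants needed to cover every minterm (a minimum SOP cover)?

[col 0] 00000*, 00001*, 00100*, 00110*, 01001*, 01111*, 11000*, 11011*, 11100*, 11111*
[col 1] -1111, 0-001, 00-00, 0000-, 001-0, 11-00, 11-11
Prime implicants: -1111, 0-001, 00-00, 0000-, 001-0, 11-00, 11-11
PI chart (minterm → PIs covering it):
  0 | 00-00,0000-
  4 | 00-00,001-0
  6 | 001-0  (sole → essential)
  9 | 0-001  (sole → essential)
  15 | -1111  (sole → essential)
  27 | 11-11  (sole → essential)
  28 | 11-00  (sole → essential)
Essential prime implicants: -1111, 0-001, 001-0, 11-00, 11-11
Petrick residual → 00-00
Minimum SOP uses 6 PIs: bcde + a'c'd'e + a'b'd'e' + a'b'ce' + abd'e' + abde

6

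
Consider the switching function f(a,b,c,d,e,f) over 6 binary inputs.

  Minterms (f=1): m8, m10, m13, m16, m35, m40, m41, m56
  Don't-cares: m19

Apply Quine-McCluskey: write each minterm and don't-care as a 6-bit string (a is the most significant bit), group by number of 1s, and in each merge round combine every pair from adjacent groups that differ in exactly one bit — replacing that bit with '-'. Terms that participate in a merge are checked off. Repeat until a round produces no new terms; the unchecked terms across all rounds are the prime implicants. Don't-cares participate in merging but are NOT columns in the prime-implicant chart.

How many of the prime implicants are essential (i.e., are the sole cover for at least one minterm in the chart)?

[col 0] 001000*, 001010*, 001101, 010000, 010011, 100011, 101000*, 101001*, 111000*
[col 1] -01000, 0010-0, 1-1000, 10100-
Prime implicants: -01000, 0010-0, 001101, 010000, 010011, 1-1000, 100011, 10100-
PI chart (minterm → PIs covering it):
  8 | -01000,0010-0
  10 | 0010-0  (sole → essential)
  13 | 001101  (sole → essential)
  16 | 010000  (sole → essential)
  35 | 100011  (sole → essential)
  40 | -01000,1-1000,10100-
  41 | 10100-  (sole → essential)
  56 | 1-1000  (sole → essential)
Essential prime implicants: 0010-0, 001101, 010000, 1-1000, 100011, 10100-

6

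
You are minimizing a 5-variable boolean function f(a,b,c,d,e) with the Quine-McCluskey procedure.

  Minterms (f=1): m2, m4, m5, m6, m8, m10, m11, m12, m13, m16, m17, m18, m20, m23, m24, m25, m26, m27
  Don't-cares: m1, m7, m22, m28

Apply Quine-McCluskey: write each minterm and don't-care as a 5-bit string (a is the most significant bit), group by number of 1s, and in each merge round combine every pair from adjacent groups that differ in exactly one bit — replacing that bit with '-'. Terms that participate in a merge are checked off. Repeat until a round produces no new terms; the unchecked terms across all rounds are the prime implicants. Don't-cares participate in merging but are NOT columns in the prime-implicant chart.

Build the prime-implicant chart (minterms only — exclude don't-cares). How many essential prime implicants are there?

3

Round 0: 00001✓ 00010✓ 00100✓ 00101✓ 00110✓ 00111✓ 01000✓ 01010✓ 01011✓ 01100✓ 01101✓ 10000✓ 10001✓ 10010✓ 10100✓ 10110✓ 10111✓ 11000✓ 11001✓ 11010✓ 11011✓ 11100✓
Round 1: -0001 -0010✓ -0100✓ -0110✓ -0111✓ -1000✓ -1010✓ -1011✓ -1100✓ 0-010✓ 0-100✓ 0-101✓ 00-01 00-10✓ 001-0✓ 001-1✓ 0010-✓ 0011-✓ 01-00✓ 010-0✓ 0101-✓ 0110-✓ 1-000✓ 1-001✓ 1-010✓ 1-100✓ 10-00✓ 10-10✓ 100-0✓ 1000-✓ 101-0✓ 1011-✓ 11-00✓ 110-0✓ 110-1✓ 1100-✓ 1101-✓
Round 2: --010 --100 -0-10 -01-0 -011- -1-00 -10-0 -101- 0-10- 001-- 1--00 1-0-0 1-00- 10--0 110--
PIs = {--010, --100, -0-10, -0001, -01-0, -011-, -1-00, -10-0, -101-, 0-10-, 00-01, 001--, 1--00, 1-0-0, 1-00-, 10--0, 110--}
Coverage chart:
  m2: --010,-0-10
  m4: --100,-01-0,0-10-,001--
  m5: 0-10-,00-01,001--
  m6: -0-10,-01-0,-011-,001--
  m8: -1-00,-10-0
  m10: --010,-10-0,-101-
  m11: -101- ←essential
  m12: --100,-1-00,0-10-
  m13: 0-10- ←essential
  m16: 1--00,1-0-0,1-00-,10--0
  m17: -0001,1-00-
  m18: --010,-0-10,1-0-0,10--0
  m20: --100,-01-0,1--00,10--0
  m23: -011- ←essential
  m24: -1-00,-10-0,1--00,1-0-0,1-00-,110--
  m25: 1-00-,110--
  m26: --010,-10-0,-101-,1-0-0,110--
  m27: -101-,110--
Essential: -011-, -101-, 0-10-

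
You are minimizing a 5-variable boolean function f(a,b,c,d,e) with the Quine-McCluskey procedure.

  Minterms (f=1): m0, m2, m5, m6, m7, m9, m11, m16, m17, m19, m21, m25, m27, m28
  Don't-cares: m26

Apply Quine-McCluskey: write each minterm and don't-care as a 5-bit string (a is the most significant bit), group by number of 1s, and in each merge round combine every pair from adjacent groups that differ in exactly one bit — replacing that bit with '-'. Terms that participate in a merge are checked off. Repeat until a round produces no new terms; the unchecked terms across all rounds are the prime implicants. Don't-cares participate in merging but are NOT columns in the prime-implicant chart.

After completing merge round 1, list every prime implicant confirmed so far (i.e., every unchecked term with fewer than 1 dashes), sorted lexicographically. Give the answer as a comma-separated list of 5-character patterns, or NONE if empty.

11100

size-2^0 implicants → 00000(✓)  00010(✓)  00101(✓)  00110(✓)  00111(✓)  01001(✓)  01011(✓)  10000(✓)  10001(✓)  10011(✓)  10101(✓)  11001(✓)  11010(✓)  11011(✓)  11100
size-2^1 implicants → -0000  -0101  -1001(✓)  -1011(✓)  00-10  000-0  001-1  0011-  010-1(✓)  1-001(✓)  1-011(✓)  10-01  100-1(✓)  1000-  110-1(✓)  1101-
size-2^2 implicants → -10-1  1-0-1
Unchecked terms (primes): -0000, -0101, -10-1, 00-10, 000-0, 001-1, 0011-, 1-0-1, 10-01, 1000-, 1101-, 11100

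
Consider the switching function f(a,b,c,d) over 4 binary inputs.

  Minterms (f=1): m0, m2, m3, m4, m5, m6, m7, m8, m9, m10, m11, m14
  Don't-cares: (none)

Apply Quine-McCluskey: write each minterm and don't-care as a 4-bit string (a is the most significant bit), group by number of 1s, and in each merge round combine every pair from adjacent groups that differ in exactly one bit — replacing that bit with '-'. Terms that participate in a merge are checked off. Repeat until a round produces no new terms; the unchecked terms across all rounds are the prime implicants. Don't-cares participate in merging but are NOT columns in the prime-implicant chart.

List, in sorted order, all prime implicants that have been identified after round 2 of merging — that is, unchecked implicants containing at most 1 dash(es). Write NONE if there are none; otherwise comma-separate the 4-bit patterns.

size-2^0 implicants → 0000(✓)  0010(✓)  0011(✓)  0100(✓)  0101(✓)  0110(✓)  0111(✓)  1000(✓)  1001(✓)  1010(✓)  1011(✓)  1110(✓)
size-2^1 implicants → -000(✓)  -010(✓)  -011(✓)  -110(✓)  0-00(✓)  0-10(✓)  0-11(✓)  00-0(✓)  001-(✓)  01-0(✓)  01-1(✓)  010-(✓)  011-(✓)  1-10(✓)  10-0(✓)  10-1(✓)  100-(✓)  101-(✓)
size-2^2 implicants → --10  -0-0  -01-  0--0  0-1-  01--  10--
Unchecked terms (primes): --10, -0-0, -01-, 0--0, 0-1-, 01--, 10--

NONE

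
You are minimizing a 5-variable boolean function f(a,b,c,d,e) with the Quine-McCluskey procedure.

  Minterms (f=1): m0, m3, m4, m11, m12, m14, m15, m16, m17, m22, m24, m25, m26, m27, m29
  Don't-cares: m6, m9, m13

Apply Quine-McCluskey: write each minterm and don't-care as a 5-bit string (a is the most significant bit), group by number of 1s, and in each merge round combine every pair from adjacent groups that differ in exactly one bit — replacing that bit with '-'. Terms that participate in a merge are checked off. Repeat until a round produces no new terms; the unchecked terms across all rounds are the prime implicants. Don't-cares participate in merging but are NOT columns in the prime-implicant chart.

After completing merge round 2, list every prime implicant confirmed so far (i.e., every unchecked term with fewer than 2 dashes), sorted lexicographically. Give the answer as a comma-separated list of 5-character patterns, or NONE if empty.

size-2^0 implicants → 00000(✓)  00011(✓)  00100(✓)  00110(✓)  01001(✓)  01011(✓)  01100(✓)  01101(✓)  01110(✓)  01111(✓)  10000(✓)  10001(✓)  10110(✓)  11000(✓)  11001(✓)  11010(✓)  11011(✓)  11101(✓)
size-2^1 implicants → -0000  -0110  -1001(✓)  -1011(✓)  -1101(✓)  0-011  0-100(✓)  0-110(✓)  00-00  001-0(✓)  01-01(✓)  01-11(✓)  010-1(✓)  011-0(✓)  011-1(✓)  0110-(✓)  0111-(✓)  1-000(✓)  1-001(✓)  1000-(✓)  11-01(✓)  110-0(✓)  110-1(✓)  1100-(✓)  1101-(✓)
size-2^2 implicants → -1-01  -10-1  0-1-0  01--1  011--  1-00-  110--
Unchecked terms (primes): -0000, -0110, -1-01, -10-1, 0-011, 0-1-0, 00-00, 01--1, 011--, 1-00-, 110--

-0000, -0110, 0-011, 00-00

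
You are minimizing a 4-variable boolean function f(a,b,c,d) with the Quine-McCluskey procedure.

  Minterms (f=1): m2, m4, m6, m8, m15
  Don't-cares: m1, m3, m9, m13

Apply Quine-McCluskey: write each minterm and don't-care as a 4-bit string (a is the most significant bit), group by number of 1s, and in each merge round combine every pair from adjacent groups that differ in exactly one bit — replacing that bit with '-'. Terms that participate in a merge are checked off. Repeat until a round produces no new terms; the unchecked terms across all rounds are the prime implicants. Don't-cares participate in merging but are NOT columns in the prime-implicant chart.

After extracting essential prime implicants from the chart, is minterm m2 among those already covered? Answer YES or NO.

Round 0: 0001✓ 0010✓ 0011✓ 0100✓ 0110✓ 1000✓ 1001✓ 1101✓ 1111✓
Round 1: -001 0-10 00-1 001- 01-0 1-01 100- 11-1
PIs = {-001, 0-10, 00-1, 001-, 01-0, 1-01, 100-, 11-1}
Coverage chart:
  m2: 0-10,001-
  m4: 01-0 ←essential
  m6: 0-10,01-0
  m8: 100- ←essential
  m15: 11-1 ←essential
Essential: 01-0, 100-, 11-1

NO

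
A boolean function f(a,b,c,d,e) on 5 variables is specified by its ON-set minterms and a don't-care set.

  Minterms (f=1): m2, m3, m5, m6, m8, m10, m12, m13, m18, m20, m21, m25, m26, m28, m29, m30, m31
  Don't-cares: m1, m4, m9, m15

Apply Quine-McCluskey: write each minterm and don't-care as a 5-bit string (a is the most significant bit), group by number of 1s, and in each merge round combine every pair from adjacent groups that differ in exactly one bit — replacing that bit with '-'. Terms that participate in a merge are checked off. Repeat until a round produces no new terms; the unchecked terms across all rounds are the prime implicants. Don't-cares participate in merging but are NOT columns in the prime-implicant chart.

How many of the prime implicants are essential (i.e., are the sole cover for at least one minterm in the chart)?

size-2^0 implicants → 00001(✓)  00010(✓)  00011(✓)  00100(✓)  00101(✓)  00110(✓)  01000(✓)  01001(✓)  01010(✓)  01100(✓)  01101(✓)  01111(✓)  10010(✓)  10100(✓)  10101(✓)  11001(✓)  11010(✓)  11100(✓)  11101(✓)  11110(✓)  11111(✓)
size-2^1 implicants → -0010(✓)  -0100(✓)  -0101(✓)  -1001(✓)  -1010(✓)  -1100(✓)  -1101(✓)  -1111(✓)  0-001(✓)  0-010(✓)  0-100(✓)  0-101(✓)  00-01(✓)  00-10  000-1  0001-  001-0  0010-(✓)  01-00(✓)  01-01(✓)  010-0  0100-(✓)  011-1(✓)  0110-(✓)  1-010(✓)  1-100(✓)  1-101(✓)  1010-(✓)  11-01(✓)  11-10  111-0(✓)  111-1(✓)  1110-(✓)  1111-(✓)
size-2^2 implicants → --010  --100(✓)  --101(✓)  -010-(✓)  -1-01  -11-1  -110-(✓)  0--01  0-10-(✓)  01-0-  1-10-(✓)  111--
size-2^3 implicants → --10-
Unchecked terms (primes): --010, --10-, -1-01, -11-1, 0--01, 00-10, 000-1, 0001-, 001-0, 01-0-, 010-0, 11-10, 111--
Minterm coverage:
  m2 ⊆ --010,00-10,0001-
  m3 ⊆ 000-1,0001-
  m5 ⊆ --10-,0--01
  m6 ⊆ 00-10,001-0
  m8 ⊆ 01-0-,010-0
  m10 ⊆ --010,010-0
  m12 ⊆ --10-,01-0-
  m13 ⊆ --10-,-1-01,-11-1,0--01,01-0-
  m18 ⊆ --010 [E]
  m20 ⊆ --10- [E]
  m21 ⊆ --10- [E]
  m25 ⊆ -1-01 [E]
  m26 ⊆ --010,11-10
  m28 ⊆ --10-,111--
  m29 ⊆ --10-,-1-01,-11-1,111--
  m30 ⊆ 11-10,111--
  m31 ⊆ -11-1,111--
E = {--010, --10-, -1-01}

3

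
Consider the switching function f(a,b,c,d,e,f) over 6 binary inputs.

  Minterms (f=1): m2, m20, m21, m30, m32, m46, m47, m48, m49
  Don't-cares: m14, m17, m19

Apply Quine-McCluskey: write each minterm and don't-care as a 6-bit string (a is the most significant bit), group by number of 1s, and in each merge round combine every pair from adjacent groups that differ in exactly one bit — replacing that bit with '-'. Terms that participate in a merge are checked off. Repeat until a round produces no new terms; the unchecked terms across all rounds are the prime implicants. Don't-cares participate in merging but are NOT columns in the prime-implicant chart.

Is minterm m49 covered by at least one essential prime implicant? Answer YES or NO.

NO

[col 0] 000010, 001110*, 010001*, 010011*, 010100*, 010101*, 011110*, 100000*, 101110*, 101111*, 110000*, 110001*
[col 1] -01110, -10001, 0-1110, 010-01, 0100-1, 01010-, 1-0000, 10111-, 11000-
Prime implicants: -01110, -10001, 0-1110, 000010, 010-01, 0100-1, 01010-, 1-0000, 10111-, 11000-
PI chart (minterm → PIs covering it):
  2 | 000010  (sole → essential)
  20 | 01010-  (sole → essential)
  21 | 010-01,01010-
  30 | 0-1110  (sole → essential)
  32 | 1-0000  (sole → essential)
  46 | -01110,10111-
  47 | 10111-  (sole → essential)
  48 | 1-0000,11000-
  49 | -10001,11000-
Essential prime implicants: 0-1110, 000010, 01010-, 1-0000, 10111-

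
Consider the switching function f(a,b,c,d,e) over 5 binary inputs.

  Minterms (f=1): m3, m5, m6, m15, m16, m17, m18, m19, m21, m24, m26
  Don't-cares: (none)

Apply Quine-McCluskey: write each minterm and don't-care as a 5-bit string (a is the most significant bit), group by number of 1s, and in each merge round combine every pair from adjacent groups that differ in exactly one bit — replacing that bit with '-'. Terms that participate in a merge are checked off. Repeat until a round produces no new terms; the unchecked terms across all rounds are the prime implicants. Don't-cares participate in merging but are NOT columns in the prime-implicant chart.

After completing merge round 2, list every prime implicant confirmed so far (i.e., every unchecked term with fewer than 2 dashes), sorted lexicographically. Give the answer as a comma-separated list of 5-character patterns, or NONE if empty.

-0011, -0101, 00110, 01111, 10-01

size-2^0 implicants → 00011(✓)  00101(✓)  00110  01111  10000(✓)  10001(✓)  10010(✓)  10011(✓)  10101(✓)  11000(✓)  11010(✓)
size-2^1 implicants → -0011  -0101  1-000(✓)  1-010(✓)  10-01  100-0(✓)  100-1(✓)  1000-(✓)  1001-(✓)  110-0(✓)
size-2^2 implicants → 1-0-0  100--
Unchecked terms (primes): -0011, -0101, 00110, 01111, 1-0-0, 10-01, 100--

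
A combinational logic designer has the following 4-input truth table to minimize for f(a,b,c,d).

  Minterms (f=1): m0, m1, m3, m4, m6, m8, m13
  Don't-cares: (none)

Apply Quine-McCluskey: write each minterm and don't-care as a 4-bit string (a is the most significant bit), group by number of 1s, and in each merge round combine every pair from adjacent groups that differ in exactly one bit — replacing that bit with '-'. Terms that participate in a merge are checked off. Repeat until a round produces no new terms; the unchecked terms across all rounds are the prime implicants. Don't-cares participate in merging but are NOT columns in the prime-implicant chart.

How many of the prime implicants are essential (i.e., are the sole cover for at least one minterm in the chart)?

Round 0: 0000✓ 0001✓ 0011✓ 0100✓ 0110✓ 1000✓ 1101
Round 1: -000 0-00 00-1 000- 01-0
PIs = {-000, 0-00, 00-1, 000-, 01-0, 1101}
Coverage chart:
  m0: -000,0-00,000-
  m1: 00-1,000-
  m3: 00-1 ←essential
  m4: 0-00,01-0
  m6: 01-0 ←essential
  m8: -000 ←essential
  m13: 1101 ←essential
Essential: -000, 00-1, 01-0, 1101

4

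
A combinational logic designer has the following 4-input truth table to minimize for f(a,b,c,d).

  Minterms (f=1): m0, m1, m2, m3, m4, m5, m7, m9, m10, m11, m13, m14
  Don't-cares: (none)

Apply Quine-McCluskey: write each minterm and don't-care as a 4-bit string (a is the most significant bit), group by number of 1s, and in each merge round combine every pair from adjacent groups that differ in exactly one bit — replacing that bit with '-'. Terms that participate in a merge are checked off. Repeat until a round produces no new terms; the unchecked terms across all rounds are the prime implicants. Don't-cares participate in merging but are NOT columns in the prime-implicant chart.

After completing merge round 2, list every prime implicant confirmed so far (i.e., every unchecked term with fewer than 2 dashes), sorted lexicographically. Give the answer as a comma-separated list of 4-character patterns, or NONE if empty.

size-2^0 implicants → 0000(✓)  0001(✓)  0010(✓)  0011(✓)  0100(✓)  0101(✓)  0111(✓)  1001(✓)  1010(✓)  1011(✓)  1101(✓)  1110(✓)
size-2^1 implicants → -001(✓)  -010(✓)  -011(✓)  -101(✓)  0-00(✓)  0-01(✓)  0-11(✓)  00-0(✓)  00-1(✓)  000-(✓)  001-(✓)  01-1(✓)  010-(✓)  1-01(✓)  1-10  10-1(✓)  101-(✓)
size-2^2 implicants → --01  -0-1  -01-  0--1  0-0-  00--
Unchecked terms (primes): --01, -0-1, -01-, 0--1, 0-0-, 00--, 1-10

1-10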